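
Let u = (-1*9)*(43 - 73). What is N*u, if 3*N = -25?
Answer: -2250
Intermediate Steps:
N = -25/3 (N = (⅓)*(-25) = -25/3 ≈ -8.3333)
u = 270 (u = -9*(-30) = 270)
N*u = -25/3*270 = -2250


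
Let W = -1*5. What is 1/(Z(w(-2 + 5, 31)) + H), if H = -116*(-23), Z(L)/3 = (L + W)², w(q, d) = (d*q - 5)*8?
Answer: 1/1468471 ≈ 6.8098e-7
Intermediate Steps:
W = -5
w(q, d) = -40 + 8*d*q (w(q, d) = (-5 + d*q)*8 = -40 + 8*d*q)
Z(L) = 3*(-5 + L)² (Z(L) = 3*(L - 5)² = 3*(-5 + L)²)
H = 2668
1/(Z(w(-2 + 5, 31)) + H) = 1/(3*(-5 + (-40 + 8*31*(-2 + 5)))² + 2668) = 1/(3*(-5 + (-40 + 8*31*3))² + 2668) = 1/(3*(-5 + (-40 + 744))² + 2668) = 1/(3*(-5 + 704)² + 2668) = 1/(3*699² + 2668) = 1/(3*488601 + 2668) = 1/(1465803 + 2668) = 1/1468471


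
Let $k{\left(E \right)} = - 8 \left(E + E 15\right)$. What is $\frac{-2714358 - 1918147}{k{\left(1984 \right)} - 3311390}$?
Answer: $\frac{4632505}{3565342} \approx 1.2993$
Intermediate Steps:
$k{\left(E \right)} = - 128 E$ ($k{\left(E \right)} = - 8 \left(E + 15 E\right) = - 8 \cdot 16 E = - 128 E$)
$\frac{-2714358 - 1918147}{k{\left(1984 \right)} - 3311390} = \frac{-2714358 - 1918147}{\left(-128\right) 1984 - 3311390} = - \frac{4632505}{-253952 - 3311390} = - \frac{4632505}{-3565342} = \left(-4632505\right) \left(- \frac{1}{3565342}\right) = \frac{4632505}{3565342}$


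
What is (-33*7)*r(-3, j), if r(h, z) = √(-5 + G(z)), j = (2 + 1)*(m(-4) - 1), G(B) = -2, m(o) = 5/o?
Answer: -231*I*√7 ≈ -611.17*I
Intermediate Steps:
j = -27/4 (j = (2 + 1)*(5/(-4) - 1) = 3*(5*(-¼) - 1) = 3*(-5/4 - 1) = 3*(-9/4) = -27/4 ≈ -6.7500)
r(h, z) = I*√7 (r(h, z) = √(-5 - 2) = √(-7) = I*√7)
(-33*7)*r(-3, j) = (-33*7)*(I*√7) = -231*I*√7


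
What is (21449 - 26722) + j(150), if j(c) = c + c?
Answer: -4973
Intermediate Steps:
j(c) = 2*c
(21449 - 26722) + j(150) = (21449 - 26722) + 2*150 = -5273 + 300 = -4973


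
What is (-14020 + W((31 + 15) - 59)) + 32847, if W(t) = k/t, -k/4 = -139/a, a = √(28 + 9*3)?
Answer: 18827 - 556*√55/715 ≈ 18821.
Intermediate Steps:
a = √55 (a = √(28 + 27) = √55 ≈ 7.4162)
k = 556*√55/55 (k = -(-556)/(√55) = -(-556)*√55/55 = 556*√55/55 ≈ 74.971)
W(t) = 556*√55/(55*t) (W(t) = (556*√55/55)/t = 556*√55/(55*t))
(-14020 + W((31 + 15) - 59)) + 32847 = (-14020 + 556*√55/(55*((31 + 15) - 59))) + 32847 = (-14020 + 556*√55/(55*(46 - 59))) + 32847 = (-14020 + (556/55)*√55/(-13)) + 32847 = (-14020 + (556/55)*√55*(-1/13)) + 32847 = (-14020 - 556*√55/715) + 32847 = 18827 - 556*√55/715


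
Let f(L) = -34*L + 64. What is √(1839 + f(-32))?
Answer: √2991 ≈ 54.690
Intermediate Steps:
f(L) = 64 - 34*L
√(1839 + f(-32)) = √(1839 + (64 - 34*(-32))) = √(1839 + (64 + 1088)) = √(1839 + 1152) = √2991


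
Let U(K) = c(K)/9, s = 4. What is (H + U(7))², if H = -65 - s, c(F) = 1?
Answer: 384400/81 ≈ 4745.7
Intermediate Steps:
U(K) = ⅑ (U(K) = 1/9 = 1*(⅑) = ⅑)
H = -69 (H = -65 - 1*4 = -65 - 4 = -69)
(H + U(7))² = (-69 + ⅑)² = (-620/9)² = 384400/81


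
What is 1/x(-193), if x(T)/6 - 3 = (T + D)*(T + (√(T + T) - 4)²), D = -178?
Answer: -I/(-1253256*I + 17808*√386) ≈ 7.4023e-7 - 2.0665e-7*I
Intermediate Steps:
x(T) = 18 + 6*(-178 + T)*(T + (-4 + √2*√T)²) (x(T) = 18 + 6*((T - 178)*(T + (√(T + T) - 4)²)) = 18 + 6*((-178 + T)*(T + (√(2*T) - 4)²)) = 18 + 6*((-178 + T)*(T + (√2*√T - 4)²)) = 18 + 6*((-178 + T)*(T + (-4 + √2*√T)²)) = 18 + 6*(-178 + T)*(T + (-4 + √2*√T)²))
1/x(-193) = 1/(-17070 - 3108*(-193) + 18*(-193)² - 48*√2*(-193)^(3/2) + 8544*√2*√(-193)) = 1/(-17070 + 599844 + 18*37249 - 48*√2*(-193*I*√193) + 8544*√2*(I*√193)) = 1/(-17070 + 599844 + 670482 + 9264*I*√386 + 8544*I*√386) = 1/(1253256 + 17808*I*√386)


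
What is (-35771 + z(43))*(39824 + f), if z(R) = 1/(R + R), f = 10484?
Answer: -77381375970/43 ≈ -1.7996e+9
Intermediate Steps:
z(R) = 1/(2*R)
(-35771 + z(43))*(39824 + f) = (-35771 + (1/2)/43)*(39824 + 10484) = (-35771 + (1/2)*(1/43))*50308 = (-35771 + 1/86)*50308 = -3076305/86*50308 = -77381375970/43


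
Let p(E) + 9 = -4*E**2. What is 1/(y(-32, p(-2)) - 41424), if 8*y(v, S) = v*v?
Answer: -1/41296 ≈ -2.4215e-5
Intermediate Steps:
p(E) = -9 - 4*E**2
y(v, S) = v**2/8 (y(v, S) = (v*v)/8 = v**2/8)
1/(y(-32, p(-2)) - 41424) = 1/((1/8)*(-32)**2 - 41424) = 1/((1/8)*1024 - 41424) = 1/(128 - 41424) = 1/(-41296) = -1/41296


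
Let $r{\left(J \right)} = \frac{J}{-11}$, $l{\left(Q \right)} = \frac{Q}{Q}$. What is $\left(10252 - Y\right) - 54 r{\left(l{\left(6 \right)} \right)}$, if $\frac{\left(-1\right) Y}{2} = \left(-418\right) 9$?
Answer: $\frac{30062}{11} \approx 2732.9$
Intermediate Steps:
$l{\left(Q \right)} = 1$
$r{\left(J \right)} = - \frac{J}{11}$ ($r{\left(J \right)} = J \left(- \frac{1}{11}\right) = - \frac{J}{11}$)
$Y = 7524$ ($Y = - 2 \left(\left(-418\right) 9\right) = \left(-2\right) \left(-3762\right) = 7524$)
$\left(10252 - Y\right) - 54 r{\left(l{\left(6 \right)} \right)} = \left(10252 - 7524\right) - 54 \left(\left(- \frac{1}{11}\right) 1\right) = \left(10252 - 7524\right) - - \frac{54}{11} = 2728 + \frac{54}{11} = \frac{30062}{11}$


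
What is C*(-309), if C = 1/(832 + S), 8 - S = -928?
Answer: -309/1768 ≈ -0.17477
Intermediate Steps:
S = 936 (S = 8 - 1*(-928) = 8 + 928 = 936)
C = 1/1768 (C = 1/(832 + 936) = 1/1768 ≈ 0.00056561)
C*(-309) = (1/1768)*(-309) = -309/1768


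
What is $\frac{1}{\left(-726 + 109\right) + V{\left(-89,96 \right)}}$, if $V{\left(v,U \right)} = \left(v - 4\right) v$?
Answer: $\frac{1}{7660} \approx 0.00013055$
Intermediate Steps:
$V{\left(v,U \right)} = v \left(-4 + v\right)$ ($V{\left(v,U \right)} = \left(-4 + v\right) v = v \left(-4 + v\right)$)
$\frac{1}{\left(-726 + 109\right) + V{\left(-89,96 \right)}} = \frac{1}{\left(-726 + 109\right) - 89 \left(-4 - 89\right)} = \frac{1}{-617 - -8277} = \frac{1}{-617 + 8277} = \frac{1}{7660}$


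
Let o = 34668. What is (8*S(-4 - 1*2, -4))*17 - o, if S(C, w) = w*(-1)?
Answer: -34124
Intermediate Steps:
S(C, w) = -w
(8*S(-4 - 1*2, -4))*17 - o = (8*(-1*(-4)))*17 - 1*34668 = (8*4)*17 - 34668 = 32*17 - 34668 = 544 - 34668 = -34124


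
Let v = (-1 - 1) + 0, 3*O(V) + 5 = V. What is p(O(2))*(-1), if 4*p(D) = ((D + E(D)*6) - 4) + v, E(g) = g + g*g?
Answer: 7/4 ≈ 1.7500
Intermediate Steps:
O(V) = -5/3 + V/3
E(g) = g + g**2
v = -2 (v = -2 + 0 = -2)
p(D) = -3/2 + D/4 + 3*D*(1 + D)/2 (p(D) = (((D + (D*(1 + D))*6) - 4) - 2)/4 = (((D + 6*D*(1 + D)) - 4) - 2)/4 = ((-4 + D + 6*D*(1 + D)) - 2)/4 = (-6 + D + 6*D*(1 + D))/4 = -3/2 + D/4 + 3*D*(1 + D)/2)
p(O(2))*(-1) = (-3/2 + (-5/3 + (1/3)*2)/4 + 3*(-5/3 + (1/3)*2)*(1 + (-5/3 + (1/3)*2))/2)*(-1) = (-3/2 + (-5/3 + 2/3)/4 + 3*(-5/3 + 2/3)*(1 + (-5/3 + 2/3))/2)*(-1) = (-3/2 + (1/4)*(-1) + (3/2)*(-1)*(1 - 1))*(-1) = (-3/2 - 1/4 + (3/2)*(-1)*0)*(-1) = (-3/2 - 1/4 + 0)*(-1) = -7/4*(-1) = 7/4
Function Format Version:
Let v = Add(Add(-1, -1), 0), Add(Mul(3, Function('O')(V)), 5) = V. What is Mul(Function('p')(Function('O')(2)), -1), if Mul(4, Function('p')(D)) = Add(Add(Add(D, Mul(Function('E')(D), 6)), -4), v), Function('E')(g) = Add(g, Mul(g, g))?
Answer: Rational(7, 4) ≈ 1.7500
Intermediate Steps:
Function('O')(V) = Add(Rational(-5, 3), Mul(Rational(1, 3), V))
Function('E')(g) = Add(g, Pow(g, 2))
v = -2 (v = Add(-2, 0) = -2)
Function('p')(D) = Add(Rational(-3, 2), Mul(Rational(1, 4), D), Mul(Rational(3, 2), D, Add(1, D))) (Function('p')(D) = Mul(Rational(1, 4), Add(Add(Add(D, Mul(Mul(D, Add(1, D)), 6)), -4), -2)) = Mul(Rational(1, 4), Add(Add(Add(D, Mul(6, D, Add(1, D))), -4), -2)) = Mul(Rational(1, 4), Add(Add(-4, D, Mul(6, D, Add(1, D))), -2)) = Mul(Rational(1, 4), Add(-6, D, Mul(6, D, Add(1, D)))) = Add(Rational(-3, 2), Mul(Rational(1, 4), D), Mul(Rational(3, 2), D, Add(1, D))))
Mul(Function('p')(Function('O')(2)), -1) = Mul(Add(Rational(-3, 2), Mul(Rational(1, 4), Add(Rational(-5, 3), Mul(Rational(1, 3), 2))), Mul(Rational(3, 2), Add(Rational(-5, 3), Mul(Rational(1, 3), 2)), Add(1, Add(Rational(-5, 3), Mul(Rational(1, 3), 2))))), -1) = Mul(Add(Rational(-3, 2), Mul(Rational(1, 4), Add(Rational(-5, 3), Rational(2, 3))), Mul(Rational(3, 2), Add(Rational(-5, 3), Rational(2, 3)), Add(1, Add(Rational(-5, 3), Rational(2, 3))))), -1) = Mul(Add(Rational(-3, 2), Mul(Rational(1, 4), -1), Mul(Rational(3, 2), -1, Add(1, -1))), -1) = Mul(Add(Rational(-3, 2), Rational(-1, 4), Mul(Rational(3, 2), -1, 0)), -1) = Mul(Add(Rational(-3, 2), Rational(-1, 4), 0), -1) = Mul(Rational(-7, 4), -1) = Rational(7, 4)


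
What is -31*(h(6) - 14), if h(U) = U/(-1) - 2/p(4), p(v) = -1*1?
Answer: 558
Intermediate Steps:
p(v) = -1
h(U) = 2 - U (h(U) = U/(-1) - 2/(-1) = U*(-1) - 2*(-1) = -U + 2 = 2 - U)
-31*(h(6) - 14) = -31*((2 - 1*6) - 14) = -31*((2 - 6) - 14) = -31*(-4 - 14) = -31*(-18) = 558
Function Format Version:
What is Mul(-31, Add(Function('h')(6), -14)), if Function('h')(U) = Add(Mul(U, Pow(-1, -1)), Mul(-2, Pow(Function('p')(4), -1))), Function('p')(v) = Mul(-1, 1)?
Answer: 558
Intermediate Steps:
Function('p')(v) = -1
Function('h')(U) = Add(2, Mul(-1, U)) (Function('h')(U) = Add(Mul(U, Pow(-1, -1)), Mul(-2, Pow(-1, -1))) = Add(Mul(U, -1), Mul(-2, -1)) = Add(Mul(-1, U), 2) = Add(2, Mul(-1, U)))
Mul(-31, Add(Function('h')(6), -14)) = Mul(-31, Add(Add(2, Mul(-1, 6)), -14)) = Mul(-31, Add(Add(2, -6), -14)) = Mul(-31, Add(-4, -14)) = Mul(-31, -18) = 558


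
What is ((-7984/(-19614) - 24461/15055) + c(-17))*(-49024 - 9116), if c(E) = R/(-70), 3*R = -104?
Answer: 413454249468/9842959 ≈ 42005.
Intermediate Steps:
R = -104/3 (R = (⅓)*(-104) = -104/3 ≈ -34.667)
c(E) = 52/105 (c(E) = -104/3/(-70) = -104/3*(-1/70) = 52/105)
((-7984/(-19614) - 24461/15055) + c(-17))*(-49024 - 9116) = ((-7984/(-19614) - 24461/15055) + 52/105)*(-49024 - 9116) = ((-7984*(-1/19614) - 24461*1/15055) + 52/105)*(-58140) = ((3992/9807 - 24461/15055) + 52/105)*(-58140) = (-179789467/147644385 + 52/105)*(-58140) = -35556781/49214795*(-58140) = 413454249468/9842959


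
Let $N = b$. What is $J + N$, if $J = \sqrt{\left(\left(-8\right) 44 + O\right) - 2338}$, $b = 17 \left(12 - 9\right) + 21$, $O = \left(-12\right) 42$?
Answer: $72 + i \sqrt{3194} \approx 72.0 + 56.516 i$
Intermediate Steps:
$O = -504$
$b = 72$ ($b = 17 \left(12 - 9\right) + 21 = 17 \cdot 3 + 21 = 51 + 21 = 72$)
$N = 72$
$J = i \sqrt{3194}$ ($J = \sqrt{\left(\left(-8\right) 44 - 504\right) - 2338} = \sqrt{\left(-352 - 504\right) - 2338} = \sqrt{-856 - 2338} = \sqrt{-3194} = i \sqrt{3194} \approx 56.516 i$)
$J + N = i \sqrt{3194} + 72 = 72 + i \sqrt{3194}$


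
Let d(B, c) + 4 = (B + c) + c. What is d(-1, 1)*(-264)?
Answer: 792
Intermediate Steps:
d(B, c) = -4 + B + 2*c (d(B, c) = -4 + ((B + c) + c) = -4 + (B + 2*c) = -4 + B + 2*c)
d(-1, 1)*(-264) = (-4 - 1 + 2*1)*(-264) = (-4 - 1 + 2)*(-264) = -3*(-264) = 792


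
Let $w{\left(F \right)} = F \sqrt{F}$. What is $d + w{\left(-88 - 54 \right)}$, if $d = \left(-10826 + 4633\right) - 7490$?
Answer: $-13683 - 142 i \sqrt{142} \approx -13683.0 - 1692.1 i$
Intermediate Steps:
$d = -13683$ ($d = -6193 - 7490 = -13683$)
$w{\left(F \right)} = F^{\frac{3}{2}}$
$d + w{\left(-88 - 54 \right)} = -13683 + \left(-88 - 54\right)^{\frac{3}{2}} = -13683 + \left(-142\right)^{\frac{3}{2}} = -13683 - 142 i \sqrt{142}$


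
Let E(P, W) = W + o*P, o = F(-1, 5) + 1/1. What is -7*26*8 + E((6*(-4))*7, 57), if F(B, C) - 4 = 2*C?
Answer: -3919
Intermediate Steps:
F(B, C) = 4 + 2*C
o = 15 (o = (4 + 2*5) + 1/1 = (4 + 10) + 1 = 14 + 1 = 15)
E(P, W) = W + 15*P
-7*26*8 + E((6*(-4))*7, 57) = -7*26*8 + (57 + 15*((6*(-4))*7)) = -182*8 + (57 + 15*(-24*7)) = -1456 + (57 + 15*(-168)) = -1456 + (57 - 2520) = -1456 - 2463 = -3919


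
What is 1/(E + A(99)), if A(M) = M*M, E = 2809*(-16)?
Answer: -1/35143 ≈ -2.8455e-5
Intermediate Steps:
E = -44944
A(M) = M²
1/(E + A(99)) = 1/(-44944 + 99²) = 1/(-44944 + 9801) = 1/(-35143) = -1/35143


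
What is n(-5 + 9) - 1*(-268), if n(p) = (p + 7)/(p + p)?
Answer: 2155/8 ≈ 269.38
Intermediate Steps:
n(p) = (7 + p)/(2*p) (n(p) = (7 + p)/((2*p)) = (7 + p)*(1/(2*p)) = (7 + p)/(2*p))
n(-5 + 9) - 1*(-268) = (7 + (-5 + 9))/(2*(-5 + 9)) - 1*(-268) = (1/2)*(7 + 4)/4 + 268 = (1/2)*(1/4)*11 + 268 = 11/8 + 268 = 2155/8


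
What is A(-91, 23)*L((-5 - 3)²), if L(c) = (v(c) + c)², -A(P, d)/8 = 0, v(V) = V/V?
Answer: 0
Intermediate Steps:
v(V) = 1
A(P, d) = 0 (A(P, d) = -8*0 = 0)
L(c) = (1 + c)²
A(-91, 23)*L((-5 - 3)²) = 0*(1 + (-5 - 3)²)² = 0*(1 + (-8)²)² = 0*(1 + 64)² = 0*65² = 0*4225 = 0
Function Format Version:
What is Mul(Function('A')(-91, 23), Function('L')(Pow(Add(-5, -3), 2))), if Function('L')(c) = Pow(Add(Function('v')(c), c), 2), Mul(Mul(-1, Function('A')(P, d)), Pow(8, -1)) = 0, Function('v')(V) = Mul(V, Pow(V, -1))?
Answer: 0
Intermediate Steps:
Function('v')(V) = 1
Function('A')(P, d) = 0 (Function('A')(P, d) = Mul(-8, 0) = 0)
Function('L')(c) = Pow(Add(1, c), 2)
Mul(Function('A')(-91, 23), Function('L')(Pow(Add(-5, -3), 2))) = Mul(0, Pow(Add(1, Pow(Add(-5, -3), 2)), 2)) = Mul(0, Pow(Add(1, Pow(-8, 2)), 2)) = Mul(0, Pow(Add(1, 64), 2)) = Mul(0, Pow(65, 2)) = Mul(0, 4225) = 0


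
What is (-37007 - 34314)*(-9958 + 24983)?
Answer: -1071598025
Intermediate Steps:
(-37007 - 34314)*(-9958 + 24983) = -71321*15025 = -1071598025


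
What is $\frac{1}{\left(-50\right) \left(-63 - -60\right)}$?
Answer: $\frac{1}{150} \approx 0.0066667$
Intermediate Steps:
$\frac{1}{\left(-50\right) \left(-63 - -60\right)} = \frac{1}{\left(-50\right) \left(-63 + 60\right)} = \frac{1}{\left(-50\right) \left(-3\right)} = \frac{1}{150}$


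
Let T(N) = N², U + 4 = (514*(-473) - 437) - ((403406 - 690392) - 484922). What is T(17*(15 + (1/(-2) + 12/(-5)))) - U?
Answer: -48603251/100 ≈ -4.8603e+5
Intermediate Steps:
U = 528345 (U = -4 + ((514*(-473) - 437) - ((403406 - 690392) - 484922)) = -4 + ((-243122 - 437) - (-286986 - 484922)) = -4 + (-243559 - 1*(-771908)) = -4 + (-243559 + 771908) = -4 + 528349 = 528345)
T(17*(15 + (1/(-2) + 12/(-5)))) - U = (17*(15 + (1/(-2) + 12/(-5))))² - 1*528345 = (17*(15 + (1*(-½) + 12*(-⅕))))² - 528345 = (17*(15 + (-½ - 12/5)))² - 528345 = (17*(15 - 29/10))² - 528345 = (17*(121/10))² - 528345 = (2057/10)² - 528345 = 4231249/100 - 528345 = -48603251/100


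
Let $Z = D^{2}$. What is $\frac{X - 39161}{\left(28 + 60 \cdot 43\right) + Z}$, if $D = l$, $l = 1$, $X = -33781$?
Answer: $- \frac{72942}{2609} \approx -27.958$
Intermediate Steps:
$D = 1$
$Z = 1$ ($Z = 1^{2} = 1$)
$\frac{X - 39161}{\left(28 + 60 \cdot 43\right) + Z} = \frac{-33781 - 39161}{\left(28 + 60 \cdot 43\right) + 1} = - \frac{72942}{\left(28 + 2580\right) + 1} = - \frac{72942}{2608 + 1} = - \frac{72942}{2609}$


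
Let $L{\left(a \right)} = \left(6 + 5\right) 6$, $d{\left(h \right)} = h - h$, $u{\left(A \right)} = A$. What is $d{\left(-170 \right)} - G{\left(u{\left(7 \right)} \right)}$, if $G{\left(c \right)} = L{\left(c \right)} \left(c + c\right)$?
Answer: $-924$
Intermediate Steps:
$d{\left(h \right)} = 0$
$L{\left(a \right)} = 66$ ($L{\left(a \right)} = 11 \cdot 6 = 66$)
$G{\left(c \right)} = 132 c$ ($G{\left(c \right)} = 66 \left(c + c\right) = 66 \cdot 2 c = 132 c$)
$d{\left(-170 \right)} - G{\left(u{\left(7 \right)} \right)} = 0 - 132 \cdot 7 = 0 - 924 = -924$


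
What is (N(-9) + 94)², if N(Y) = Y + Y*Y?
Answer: 27556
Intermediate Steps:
N(Y) = Y + Y²
(N(-9) + 94)² = (-9*(1 - 9) + 94)² = (-9*(-8) + 94)² = (72 + 94)² = 166² = 27556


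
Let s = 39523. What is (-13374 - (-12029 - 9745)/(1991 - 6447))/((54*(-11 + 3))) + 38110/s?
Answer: 404929530239/12680243136 ≈ 31.934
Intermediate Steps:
(-13374 - (-12029 - 9745)/(1991 - 6447))/((54*(-11 + 3))) + 38110/s = (-13374 - (-12029 - 9745)/(1991 - 6447))/((54*(-11 + 3))) + 38110/39523 = (-13374 - (-21774)/(-4456))/((54*(-8))) + 38110*(1/39523) = (-13374 - (-21774)*(-1)/4456)/(-432) + 38110/39523 = (-13374 - 1*10887/2228)*(-1/432) + 38110/39523 = (-13374 - 10887/2228)*(-1/432) + 38110/39523 = -29808159/2228*(-1/432) + 38110/39523 = 9936053/320832 + 38110/39523 = 404929530239/12680243136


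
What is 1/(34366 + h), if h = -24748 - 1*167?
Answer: 1/9451 ≈ 0.00010581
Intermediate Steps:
h = -24915 (h = -24748 - 167 = -24915)
1/(34366 + h) = 1/(34366 - 24915) = 1/9451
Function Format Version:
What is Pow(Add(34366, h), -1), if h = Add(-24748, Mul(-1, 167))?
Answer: Rational(1, 9451) ≈ 0.00010581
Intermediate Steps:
h = -24915 (h = Add(-24748, -167) = -24915)
Pow(Add(34366, h), -1) = Pow(Add(34366, -24915), -1) = Pow(9451, -1) = Rational(1, 9451)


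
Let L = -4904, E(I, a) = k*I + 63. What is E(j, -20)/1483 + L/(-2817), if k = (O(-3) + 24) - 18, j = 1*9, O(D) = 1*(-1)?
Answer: 7576868/4177611 ≈ 1.8137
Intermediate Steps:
O(D) = -1
j = 9
k = 5 (k = (-1 + 24) - 18 = 23 - 18 = 5)
E(I, a) = 63 + 5*I (E(I, a) = 5*I + 63 = 63 + 5*I)
E(j, -20)/1483 + L/(-2817) = (63 + 5*9)/1483 - 4904/(-2817) = (63 + 45)*(1/1483) - 4904*(-1/2817) = 108*(1/1483) + 4904/2817 = 108/1483 + 4904/2817 = 7576868/4177611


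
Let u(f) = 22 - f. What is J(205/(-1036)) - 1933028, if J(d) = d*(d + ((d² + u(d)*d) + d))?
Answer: -259338776461/134162 ≈ -1.9330e+6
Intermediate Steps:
J(d) = d*(d² + 2*d + d*(22 - d)) (J(d) = d*(d + ((d² + (22 - d)*d) + d)) = d*(d + ((d² + d*(22 - d)) + d)) = d*(d + (d + d² + d*(22 - d))) = d*(d² + 2*d + d*(22 - d)))
J(205/(-1036)) - 1933028 = 24*(205/(-1036))² - 1933028 = 24*(205*(-1/1036))² - 1933028 = 24*(-205/1036)² - 1933028 = 24*(42025/1073296) - 1933028 = 126075/134162 - 1933028 = -259338776461/134162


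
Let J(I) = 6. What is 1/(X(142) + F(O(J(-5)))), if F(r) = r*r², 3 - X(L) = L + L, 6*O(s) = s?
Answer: -1/280 ≈ -0.0035714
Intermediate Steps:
O(s) = s/6
X(L) = 3 - 2*L (X(L) = 3 - (L + L) = 3 - 2*L)
F(r) = r³
1/(X(142) + F(O(J(-5)))) = 1/((3 - 2*142) + ((⅙)*6)³) = 1/((3 - 284) + 1³) = 1/(-281 + 1) = 1/(-280) = -1/280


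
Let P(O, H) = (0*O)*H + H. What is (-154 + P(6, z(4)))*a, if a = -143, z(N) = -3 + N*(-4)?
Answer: 24739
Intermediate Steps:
z(N) = -3 - 4*N
P(O, H) = H (P(O, H) = 0*H + H = 0 + H = H)
(-154 + P(6, z(4)))*a = (-154 + (-3 - 4*4))*(-143) = (-154 + (-3 - 16))*(-143) = (-154 - 19)*(-143) = -173*(-143) = 24739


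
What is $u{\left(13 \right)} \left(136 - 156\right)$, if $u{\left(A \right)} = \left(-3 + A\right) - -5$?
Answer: $-300$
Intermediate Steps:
$u{\left(A \right)} = 2 + A$ ($u{\left(A \right)} = \left(-3 + A\right) + 5 = 2 + A$)
$u{\left(13 \right)} \left(136 - 156\right) = \left(2 + 13\right) \left(136 - 156\right) = 15 \left(-20\right) = -300$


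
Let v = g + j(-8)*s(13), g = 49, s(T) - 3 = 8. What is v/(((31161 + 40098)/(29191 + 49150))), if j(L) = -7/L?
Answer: 36741929/570072 ≈ 64.451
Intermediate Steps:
s(T) = 11 (s(T) = 3 + 8 = 11)
v = 469/8 (v = 49 - 7/(-8)*11 = 49 - 7*(-1/8)*11 = 49 + (7/8)*11 = 49 + 77/8 = 469/8 ≈ 58.625)
v/(((31161 + 40098)/(29191 + 49150))) = 469/(8*(((31161 + 40098)/(29191 + 49150)))) = 469/(8*((71259/78341))) = 469/(8*((71259*(1/78341)))) = 469/(8*(71259/78341)) = (469/8)*(78341/71259) = 36741929/570072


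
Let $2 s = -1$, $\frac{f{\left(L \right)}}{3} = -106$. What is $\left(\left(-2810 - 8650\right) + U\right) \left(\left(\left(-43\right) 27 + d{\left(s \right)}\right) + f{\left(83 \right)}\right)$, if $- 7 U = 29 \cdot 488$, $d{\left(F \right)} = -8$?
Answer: $\frac{140331164}{7} \approx 2.0047 \cdot 10^{7}$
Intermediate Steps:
$f{\left(L \right)} = -318$ ($f{\left(L \right)} = 3 \left(-106\right) = -318$)
$s = - \frac{1}{2}$ ($s = \frac{1}{2} \left(-1\right) = - \frac{1}{2} \approx -0.5$)
$U = - \frac{14152}{7}$ ($U = - \frac{29 \cdot 488}{7} = \left(- \frac{1}{7}\right) 14152 = - \frac{14152}{7} \approx -2021.7$)
$\left(\left(-2810 - 8650\right) + U\right) \left(\left(\left(-43\right) 27 + d{\left(s \right)}\right) + f{\left(83 \right)}\right) = \left(\left(-2810 - 8650\right) - \frac{14152}{7}\right) \left(\left(\left(-43\right) 27 - 8\right) - 318\right) = \left(\left(-2810 - 8650\right) - \frac{14152}{7}\right) \left(\left(-1161 - 8\right) - 318\right) = \left(-11460 - \frac{14152}{7}\right) \left(-1169 - 318\right) = \left(- \frac{94372}{7}\right) \left(-1487\right) = \frac{140331164}{7}$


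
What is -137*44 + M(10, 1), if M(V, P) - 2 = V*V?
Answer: -5926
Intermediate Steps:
M(V, P) = 2 + V**2 (M(V, P) = 2 + V*V = 2 + V**2)
-137*44 + M(10, 1) = -137*44 + (2 + 10**2) = -6028 + (2 + 100) = -6028 + 102 = -5926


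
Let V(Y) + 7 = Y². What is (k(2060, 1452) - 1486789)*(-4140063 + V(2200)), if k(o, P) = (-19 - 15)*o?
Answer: -1089671321970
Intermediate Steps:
k(o, P) = -34*o
V(Y) = -7 + Y²
(k(2060, 1452) - 1486789)*(-4140063 + V(2200)) = (-34*2060 - 1486789)*(-4140063 + (-7 + 2200²)) = (-70040 - 1486789)*(-4140063 + (-7 + 4840000)) = -1556829*(-4140063 + 4839993) = -1556829*699930 = -1089671321970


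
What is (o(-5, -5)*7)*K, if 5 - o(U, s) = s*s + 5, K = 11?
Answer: -1925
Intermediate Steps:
o(U, s) = -s**2 (o(U, s) = 5 - (s*s + 5) = 5 - (s**2 + 5) = 5 - (5 + s**2) = 5 + (-5 - s**2) = -s**2)
(o(-5, -5)*7)*K = (-1*(-5)**2*7)*11 = (-1*25*7)*11 = -25*7*11 = -175*11 = -1925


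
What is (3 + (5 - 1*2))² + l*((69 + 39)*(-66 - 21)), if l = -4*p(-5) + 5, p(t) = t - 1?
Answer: -272448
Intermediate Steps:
p(t) = -1 + t
l = 29 (l = -4*(-1 - 5) + 5 = -4*(-6) + 5 = 24 + 5 = 29)
(3 + (5 - 1*2))² + l*((69 + 39)*(-66 - 21)) = (3 + (5 - 1*2))² + 29*((69 + 39)*(-66 - 21)) = (3 + (5 - 2))² + 29*(108*(-87)) = (3 + 3)² + 29*(-9396) = 6² - 272484 = 36 - 272484 = -272448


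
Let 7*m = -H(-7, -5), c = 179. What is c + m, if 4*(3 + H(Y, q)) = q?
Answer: 5029/28 ≈ 179.61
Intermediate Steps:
H(Y, q) = -3 + q/4
m = 17/28 (m = (-(-3 + (¼)*(-5)))/7 = (-(-3 - 5/4))/7 = (-1*(-17/4))/7 = (⅐)*(17/4) = 17/28 ≈ 0.60714)
c + m = 179 + 17/28 = 5029/28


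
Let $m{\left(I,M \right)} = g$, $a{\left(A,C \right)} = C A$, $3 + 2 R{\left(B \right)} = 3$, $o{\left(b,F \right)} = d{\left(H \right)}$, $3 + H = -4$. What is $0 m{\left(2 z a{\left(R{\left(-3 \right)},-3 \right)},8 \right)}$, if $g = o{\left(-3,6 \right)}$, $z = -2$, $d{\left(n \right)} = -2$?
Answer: $0$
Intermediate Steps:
$H = -7$ ($H = -3 - 4 = -7$)
$o{\left(b,F \right)} = -2$
$R{\left(B \right)} = 0$ ($R{\left(B \right)} = - \frac{3}{2} + \frac{1}{2} \cdot 3 = - \frac{3}{2} + \frac{3}{2} = 0$)
$a{\left(A,C \right)} = A C$
$g = -2$
$m{\left(I,M \right)} = -2$
$0 m{\left(2 z a{\left(R{\left(-3 \right)},-3 \right)},8 \right)} = 0 \left(-2\right) = 0$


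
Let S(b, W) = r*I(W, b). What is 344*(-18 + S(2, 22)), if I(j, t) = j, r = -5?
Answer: -44032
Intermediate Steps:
S(b, W) = -5*W
344*(-18 + S(2, 22)) = 344*(-18 - 5*22) = 344*(-18 - 110) = 344*(-128) = -44032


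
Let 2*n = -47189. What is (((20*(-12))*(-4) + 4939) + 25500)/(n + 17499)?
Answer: -62798/12191 ≈ -5.1512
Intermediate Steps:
n = -47189/2 (n = (½)*(-47189) = -47189/2 ≈ -23595.)
(((20*(-12))*(-4) + 4939) + 25500)/(n + 17499) = (((20*(-12))*(-4) + 4939) + 25500)/(-47189/2 + 17499) = ((-240*(-4) + 4939) + 25500)/(-12191/2) = ((960 + 4939) + 25500)*(-2/12191) = (5899 + 25500)*(-2/12191) = 31399*(-2/12191) = -62798/12191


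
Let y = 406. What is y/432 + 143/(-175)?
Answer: 4637/37800 ≈ 0.12267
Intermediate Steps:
y/432 + 143/(-175) = 406/432 + 143/(-175) = 406*(1/432) + 143*(-1/175) = 203/216 - 143/175 = 4637/37800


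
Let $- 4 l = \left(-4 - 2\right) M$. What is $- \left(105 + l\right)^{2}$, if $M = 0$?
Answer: $-11025$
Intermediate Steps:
$l = 0$ ($l = - \frac{\left(-4 - 2\right) 0}{4} = - \frac{\left(-6\right) 0}{4} = \left(- \frac{1}{4}\right) 0 = 0$)
$- \left(105 + l\right)^{2} = - \left(105 + 0\right)^{2} = - 105^{2} = \left(-1\right) 11025 = -11025$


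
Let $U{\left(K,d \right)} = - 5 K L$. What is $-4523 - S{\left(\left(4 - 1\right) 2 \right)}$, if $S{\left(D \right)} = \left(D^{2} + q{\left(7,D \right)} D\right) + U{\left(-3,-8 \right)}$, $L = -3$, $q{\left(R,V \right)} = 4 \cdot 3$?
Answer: $-4586$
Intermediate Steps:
$q{\left(R,V \right)} = 12$
$U{\left(K,d \right)} = 15 K$ ($U{\left(K,d \right)} = - 5 K \left(-3\right) = 15 K$)
$S{\left(D \right)} = -45 + D^{2} + 12 D$ ($S{\left(D \right)} = \left(D^{2} + 12 D\right) + 15 \left(-3\right) = \left(D^{2} + 12 D\right) - 45 = -45 + D^{2} + 12 D$)
$-4523 - S{\left(\left(4 - 1\right) 2 \right)} = -4523 - \left(-45 + \left(\left(4 - 1\right) 2\right)^{2} + 12 \left(4 - 1\right) 2\right) = -4523 - \left(-45 + \left(3 \cdot 2\right)^{2} + 12 \cdot 3 \cdot 2\right) = -4523 - \left(-45 + 6^{2} + 12 \cdot 6\right) = -4523 - \left(-45 + 36 + 72\right) = -4523 - 63 = -4586$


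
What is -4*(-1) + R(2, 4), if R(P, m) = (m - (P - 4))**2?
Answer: 40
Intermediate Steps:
R(P, m) = (4 + m - P)**2 (R(P, m) = (m - (-4 + P))**2 = (m + (4 - P))**2 = (4 + m - P)**2)
-4*(-1) + R(2, 4) = -4*(-1) + (4 + 4 - 1*2)**2 = 4 + (4 + 4 - 2)**2 = 4 + 6**2 = 4 + 36 = 40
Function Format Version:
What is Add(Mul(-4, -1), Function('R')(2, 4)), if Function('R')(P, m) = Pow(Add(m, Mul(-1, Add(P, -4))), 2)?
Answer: 40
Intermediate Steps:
Function('R')(P, m) = Pow(Add(4, m, Mul(-1, P)), 2) (Function('R')(P, m) = Pow(Add(m, Mul(-1, Add(-4, P))), 2) = Pow(Add(m, Add(4, Mul(-1, P))), 2) = Pow(Add(4, m, Mul(-1, P)), 2))
Add(Mul(-4, -1), Function('R')(2, 4)) = Add(Mul(-4, -1), Pow(Add(4, 4, Mul(-1, 2)), 2)) = Add(4, Pow(Add(4, 4, -2), 2)) = Add(4, Pow(6, 2)) = Add(4, 36) = 40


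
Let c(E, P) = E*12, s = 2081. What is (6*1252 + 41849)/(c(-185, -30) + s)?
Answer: -49361/139 ≈ -355.12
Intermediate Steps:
c(E, P) = 12*E
(6*1252 + 41849)/(c(-185, -30) + s) = (6*1252 + 41849)/(12*(-185) + 2081) = (7512 + 41849)/(-2220 + 2081) = 49361/(-139) = 49361*(-1/139) = -49361/139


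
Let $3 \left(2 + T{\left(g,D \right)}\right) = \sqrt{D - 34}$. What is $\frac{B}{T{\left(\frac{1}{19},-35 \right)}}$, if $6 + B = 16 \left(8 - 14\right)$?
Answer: $\frac{612}{35} + \frac{102 i \sqrt{69}}{35} \approx 17.486 + 24.208 i$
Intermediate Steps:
$T{\left(g,D \right)} = -2 + \frac{\sqrt{-34 + D}}{3}$ ($T{\left(g,D \right)} = -2 + \frac{\sqrt{D - 34}}{3} = -2 + \frac{\sqrt{-34 + D}}{3}$)
$B = -102$ ($B = -6 + 16 \left(8 - 14\right) = -6 + 16 \left(-6\right) = -6 - 96 = -102$)
$\frac{B}{T{\left(\frac{1}{19},-35 \right)}} = - \frac{102}{-2 + \frac{\sqrt{-34 - 35}}{3}} = - \frac{102}{-2 + \frac{\sqrt{-69}}{3}} = - \frac{102}{-2 + \frac{i \sqrt{69}}{3}}$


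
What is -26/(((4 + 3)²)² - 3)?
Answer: -13/1199 ≈ -0.010842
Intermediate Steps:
-26/(((4 + 3)²)² - 3) = -26/((7²)² - 3) = -26/(49² - 3) = -26/(2401 - 3) = -26/2398 = -26*1/2398 = -13/1199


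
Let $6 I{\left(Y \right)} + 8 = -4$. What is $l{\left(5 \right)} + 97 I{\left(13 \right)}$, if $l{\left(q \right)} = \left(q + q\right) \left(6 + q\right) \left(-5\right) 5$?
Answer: $-2944$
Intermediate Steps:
$l{\left(q \right)} = - 50 q \left(6 + q\right)$ ($l{\left(q \right)} = 2 q \left(6 + q\right) \left(-5\right) 5 = - 10 q \left(6 + q\right) 5 = - 50 q \left(6 + q\right)$)
$I{\left(Y \right)} = -2$ ($I{\left(Y \right)} = - \frac{4}{3} + \frac{1}{6} \left(-4\right) = - \frac{4}{3} - \frac{2}{3} = -2$)
$l{\left(5 \right)} + 97 I{\left(13 \right)} = \left(-50\right) 5 \left(6 + 5\right) + 97 \left(-2\right) = \left(-50\right) 5 \cdot 11 - 194 = -2750 - 194 = -2944$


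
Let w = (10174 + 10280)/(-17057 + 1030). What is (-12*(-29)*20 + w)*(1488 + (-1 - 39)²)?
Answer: 344396815008/16027 ≈ 2.1489e+7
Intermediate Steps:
w = -20454/16027 (w = 20454/(-16027) = 20454*(-1/16027) = -20454/16027 ≈ -1.2762)
(-12*(-29)*20 + w)*(1488 + (-1 - 39)²) = (-12*(-29)*20 - 20454/16027)*(1488 + (-1 - 39)²) = (348*20 - 20454/16027)*(1488 + (-40)²) = (6960 - 20454/16027)*(1488 + 1600) = (111527466/16027)*3088 = 344396815008/16027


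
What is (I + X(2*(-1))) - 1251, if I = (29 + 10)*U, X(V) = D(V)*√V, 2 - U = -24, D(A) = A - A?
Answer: -237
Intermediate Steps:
D(A) = 0
U = 26 (U = 2 - 1*(-24) = 2 + 24 = 26)
X(V) = 0 (X(V) = 0*√V = 0)
I = 1014 (I = (29 + 10)*26 = 39*26 = 1014)
(I + X(2*(-1))) - 1251 = (1014 + 0) - 1251 = 1014 - 1251 = -237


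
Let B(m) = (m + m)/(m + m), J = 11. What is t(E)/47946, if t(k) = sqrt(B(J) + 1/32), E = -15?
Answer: sqrt(66)/383568 ≈ 2.1180e-5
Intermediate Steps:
B(m) = 1 (B(m) = (2*m)/((2*m)) = (2*m)*(1/(2*m)) = 1)
t(k) = sqrt(66)/8 (t(k) = sqrt(1 + 1/32) = sqrt(33/32) = sqrt(66)/8)
t(E)/47946 = (sqrt(66)/8)/47946 = (sqrt(66)/8)*(1/47946) = sqrt(66)/383568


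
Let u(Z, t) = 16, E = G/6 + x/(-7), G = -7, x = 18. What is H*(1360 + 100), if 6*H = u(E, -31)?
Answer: 11680/3 ≈ 3893.3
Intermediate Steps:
E = -157/42 (E = -7/6 + 18/(-7) = -7*1/6 + 18*(-1/7) = -7/6 - 18/7 = -157/42 ≈ -3.7381)
H = 8/3 (H = (1/6)*16 = 8/3 ≈ 2.6667)
H*(1360 + 100) = 8*(1360 + 100)/3 = (8/3)*1460 = 11680/3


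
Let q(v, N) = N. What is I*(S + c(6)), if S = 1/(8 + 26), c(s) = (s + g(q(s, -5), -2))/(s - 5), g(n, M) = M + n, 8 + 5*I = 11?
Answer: -99/170 ≈ -0.58235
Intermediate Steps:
I = ⅗ (I = -8/5 + (⅕)*11 = -8/5 + 11/5 = ⅗ ≈ 0.60000)
c(s) = (-7 + s)/(-5 + s) (c(s) = (s + (-2 - 5))/(s - 5) = (s - 7)/(-5 + s) = (-7 + s)/(-5 + s))
S = 1/34 ≈ 0.029412
I*(S + c(6)) = 3*(1/34 + (-7 + 6)/(-5 + 6))/5 = 3*(1/34 - 1/1)/5 = 3*(1/34 + 1*(-1))/5 = 3*(1/34 - 1)/5 = (⅗)*(-33/34) = -99/170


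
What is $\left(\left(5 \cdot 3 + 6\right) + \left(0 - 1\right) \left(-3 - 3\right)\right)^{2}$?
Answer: $729$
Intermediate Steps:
$\left(\left(5 \cdot 3 + 6\right) + \left(0 - 1\right) \left(-3 - 3\right)\right)^{2} = \left(\left(15 + 6\right) - -6\right)^{2} = \left(21 + 6\right)^{2} = 27^{2} = 729$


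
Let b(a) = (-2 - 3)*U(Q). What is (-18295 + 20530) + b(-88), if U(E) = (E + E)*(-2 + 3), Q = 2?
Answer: 2215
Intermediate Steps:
U(E) = 2*E (U(E) = (2*E)*1 = 2*E)
b(a) = -20 (b(a) = (-2 - 3)*(2*2) = -5*4 = -20)
(-18295 + 20530) + b(-88) = (-18295 + 20530) - 20 = 2235 - 20 = 2215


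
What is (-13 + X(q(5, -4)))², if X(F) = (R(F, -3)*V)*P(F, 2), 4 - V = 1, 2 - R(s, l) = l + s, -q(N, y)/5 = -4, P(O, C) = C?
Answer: 10609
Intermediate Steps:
q(N, y) = 20 (q(N, y) = -5*(-4) = 20)
R(s, l) = 2 - l - s (R(s, l) = 2 - (l + s) = 2 + (-l - s) = 2 - l - s)
V = 3 (V = 4 - 1*1 = 4 - 1 = 3)
X(F) = 30 - 6*F (X(F) = ((2 - 1*(-3) - F)*3)*2 = ((2 + 3 - F)*3)*2 = ((5 - F)*3)*2 = (15 - 3*F)*2 = 30 - 6*F)
(-13 + X(q(5, -4)))² = (-13 + (30 - 6*20))² = (-13 + (30 - 120))² = (-13 - 90)² = (-103)² = 10609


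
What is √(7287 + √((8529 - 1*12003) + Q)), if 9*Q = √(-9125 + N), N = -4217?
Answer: √(65583 + 3*√(-31266 + I*√13342))/3 ≈ 85.365 + 0.34523*I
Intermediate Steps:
Q = I*√13342/9 (Q = √(-9125 - 4217)/9 = √(-13342)/9 = (I*√13342)/9 = I*√13342/9 ≈ 12.834*I)
√(7287 + √((8529 - 1*12003) + Q)) = √(7287 + √((8529 - 1*12003) + I*√13342/9)) = √(7287 + √((8529 - 12003) + I*√13342/9)) = √(7287 + √(-3474 + I*√13342/9))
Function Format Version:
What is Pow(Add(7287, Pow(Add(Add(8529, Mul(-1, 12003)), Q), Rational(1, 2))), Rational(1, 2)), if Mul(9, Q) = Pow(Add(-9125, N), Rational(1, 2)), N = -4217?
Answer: Mul(Rational(1, 3), Pow(Add(65583, Mul(3, Pow(Add(-31266, Mul(I, Pow(13342, Rational(1, 2)))), Rational(1, 2)))), Rational(1, 2))) ≈ Add(85.365, Mul(0.34523, I))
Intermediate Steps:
Q = Mul(Rational(1, 9), I, Pow(13342, Rational(1, 2))) (Q = Mul(Rational(1, 9), Pow(Add(-9125, -4217), Rational(1, 2))) = Mul(Rational(1, 9), Pow(-13342, Rational(1, 2))) = Mul(Rational(1, 9), Mul(I, Pow(13342, Rational(1, 2)))) = Mul(Rational(1, 9), I, Pow(13342, Rational(1, 2))) ≈ Mul(12.834, I))
Pow(Add(7287, Pow(Add(Add(8529, Mul(-1, 12003)), Q), Rational(1, 2))), Rational(1, 2)) = Pow(Add(7287, Pow(Add(Add(8529, Mul(-1, 12003)), Mul(Rational(1, 9), I, Pow(13342, Rational(1, 2)))), Rational(1, 2))), Rational(1, 2)) = Pow(Add(7287, Pow(Add(Add(8529, -12003), Mul(Rational(1, 9), I, Pow(13342, Rational(1, 2)))), Rational(1, 2))), Rational(1, 2)) = Pow(Add(7287, Pow(Add(-3474, Mul(Rational(1, 9), I, Pow(13342, Rational(1, 2)))), Rational(1, 2))), Rational(1, 2))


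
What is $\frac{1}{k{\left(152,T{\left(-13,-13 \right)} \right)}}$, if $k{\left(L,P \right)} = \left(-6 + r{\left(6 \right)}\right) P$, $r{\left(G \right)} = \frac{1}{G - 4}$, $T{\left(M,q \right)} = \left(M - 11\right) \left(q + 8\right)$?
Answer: $- \frac{1}{660} \approx -0.0015152$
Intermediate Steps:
$T{\left(M,q \right)} = \left(-11 + M\right) \left(8 + q\right)$
$r{\left(G \right)} = \frac{1}{-4 + G}$
$k{\left(L,P \right)} = - \frac{11 P}{2}$ ($k{\left(L,P \right)} = \left(-6 + \frac{1}{-4 + 6}\right) P = \left(-6 + \frac{1}{2}\right) P = - \frac{11 P}{2}$)
$\frac{1}{k{\left(152,T{\left(-13,-13 \right)} \right)}} = \frac{1}{\left(- \frac{11}{2}\right) \left(-88 - -143 + 8 \left(-13\right) - -169\right)} = \frac{1}{\left(- \frac{11}{2}\right) \left(-88 + 143 - 104 + 169\right)} = \frac{1}{\left(- \frac{11}{2}\right) 120} = \frac{1}{-660} = - \frac{1}{660}$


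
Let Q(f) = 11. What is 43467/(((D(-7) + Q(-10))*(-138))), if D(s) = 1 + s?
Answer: -14489/230 ≈ -62.996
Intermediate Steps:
43467/(((D(-7) + Q(-10))*(-138))) = 43467/((((1 - 7) + 11)*(-138))) = 43467/(((-6 + 11)*(-138))) = 43467/((5*(-138))) = 43467/(-690) = 43467*(-1/690) = -14489/230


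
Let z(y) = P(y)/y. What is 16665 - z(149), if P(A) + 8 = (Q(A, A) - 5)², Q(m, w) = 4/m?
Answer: 55126598612/3307949 ≈ 16665.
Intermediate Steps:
P(A) = -8 + (-5 + 4/A)² (P(A) = -8 + (4/A - 5)² = -8 + (-5 + 4/A)²)
z(y) = (17 - 40/y + 16/y²)/y
16665 - z(149) = 16665 - (16 - 40*149 + 17*149²)/149³ = 16665 - (16 - 5960 + 17*22201)/3307949 = 16665 - (16 - 5960 + 377417)/3307949 = 16665 - 371473/3307949 = 55126598612/3307949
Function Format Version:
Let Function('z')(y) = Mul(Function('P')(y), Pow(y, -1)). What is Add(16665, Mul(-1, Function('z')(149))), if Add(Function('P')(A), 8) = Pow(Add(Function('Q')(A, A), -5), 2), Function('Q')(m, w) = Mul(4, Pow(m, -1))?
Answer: Rational(55126598612, 3307949) ≈ 16665.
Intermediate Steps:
Function('P')(A) = Add(-8, Pow(Add(-5, Mul(4, Pow(A, -1))), 2)) (Function('P')(A) = Add(-8, Pow(Add(Mul(4, Pow(A, -1)), -5), 2)) = Add(-8, Pow(Add(-5, Mul(4, Pow(A, -1))), 2)))
Function('z')(y) = Mul(Pow(y, -1), Add(17, Mul(-40, Pow(y, -1)), Mul(16, Pow(y, -2)))) (Function('z')(y) = Mul(Add(17, Mul(-40, Pow(y, -1)), Mul(16, Pow(y, -2))), Pow(y, -1)) = Mul(Pow(y, -1), Add(17, Mul(-40, Pow(y, -1)), Mul(16, Pow(y, -2)))))
Add(16665, Mul(-1, Function('z')(149))) = Add(16665, Mul(-1, Mul(Pow(149, -3), Add(16, Mul(-40, 149), Mul(17, Pow(149, 2)))))) = Add(16665, Mul(-1, Mul(Rational(1, 3307949), Add(16, -5960, Mul(17, 22201))))) = Add(16665, Mul(-1, Mul(Rational(1, 3307949), Add(16, -5960, 377417)))) = Add(16665, Mul(-1, Mul(Rational(1, 3307949), 371473))) = Add(16665, Mul(-1, Rational(371473, 3307949))) = Add(16665, Rational(-371473, 3307949)) = Rational(55126598612, 3307949)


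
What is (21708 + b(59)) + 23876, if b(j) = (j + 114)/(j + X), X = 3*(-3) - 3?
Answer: 2142621/47 ≈ 45588.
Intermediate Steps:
X = -12 (X = -9 - 3 = -12)
b(j) = (114 + j)/(-12 + j) (b(j) = (j + 114)/(j - 12) = (114 + j)/(-12 + j))
(21708 + b(59)) + 23876 = (21708 + (114 + 59)/(-12 + 59)) + 23876 = (21708 + 173/47) + 23876 = 1020449/47 + 23876 = 2142621/47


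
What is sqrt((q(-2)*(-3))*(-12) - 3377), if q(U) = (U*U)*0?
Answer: I*sqrt(3377) ≈ 58.112*I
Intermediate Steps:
q(U) = 0 (q(U) = U**2*0 = 0)
sqrt((q(-2)*(-3))*(-12) - 3377) = sqrt((0*(-3))*(-12) - 3377) = sqrt(0*(-12) - 3377) = sqrt(0 - 3377) = sqrt(-3377) = I*sqrt(3377)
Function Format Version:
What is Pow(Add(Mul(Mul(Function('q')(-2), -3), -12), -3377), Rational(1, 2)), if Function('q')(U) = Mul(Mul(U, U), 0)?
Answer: Mul(I, Pow(3377, Rational(1, 2))) ≈ Mul(58.112, I)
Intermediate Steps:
Function('q')(U) = 0 (Function('q')(U) = Mul(Pow(U, 2), 0) = 0)
Pow(Add(Mul(Mul(Function('q')(-2), -3), -12), -3377), Rational(1, 2)) = Pow(Add(Mul(Mul(0, -3), -12), -3377), Rational(1, 2)) = Pow(Add(Mul(0, -12), -3377), Rational(1, 2)) = Pow(Add(0, -3377), Rational(1, 2)) = Pow(-3377, Rational(1, 2)) = Mul(I, Pow(3377, Rational(1, 2)))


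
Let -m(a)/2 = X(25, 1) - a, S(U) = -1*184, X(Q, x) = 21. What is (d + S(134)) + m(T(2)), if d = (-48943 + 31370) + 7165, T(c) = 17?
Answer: -10600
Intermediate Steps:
S(U) = -184
d = -10408 (d = -17573 + 7165 = -10408)
m(a) = -42 + 2*a (m(a) = -2*(21 - a) = -42 + 2*a)
(d + S(134)) + m(T(2)) = (-10408 - 184) + (-42 + 2*17) = -10592 + (-42 + 34) = -10592 - 8 = -10600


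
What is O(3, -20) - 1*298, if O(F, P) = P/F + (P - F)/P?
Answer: -18211/60 ≈ -303.52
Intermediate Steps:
O(F, P) = P/F + (P - F)/P
O(3, -20) - 1*298 = (1 - 20/3 - 1*3/(-20)) - 1*298 = (1 - 20*⅓ - 1*3*(-1/20)) - 298 = (1 - 20/3 + 3/20) - 298 = -331/60 - 298 = -18211/60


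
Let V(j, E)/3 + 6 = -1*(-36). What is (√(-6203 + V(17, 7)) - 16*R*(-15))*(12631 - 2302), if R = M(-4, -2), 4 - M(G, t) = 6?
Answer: -4957920 + 10329*I*√6113 ≈ -4.9579e+6 + 8.0758e+5*I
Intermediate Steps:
M(G, t) = -2 (M(G, t) = 4 - 1*6 = 4 - 6 = -2)
R = -2
V(j, E) = 90 (V(j, E) = -18 + 3*(-1*(-36)) = -18 + 3*36 = -18 + 108 = 90)
(√(-6203 + V(17, 7)) - 16*R*(-15))*(12631 - 2302) = (√(-6203 + 90) - 16*(-2)*(-15))*(12631 - 2302) = (√(-6113) + 32*(-15))*10329 = (I*√6113 - 480)*10329 = (-480 + I*√6113)*10329 = -4957920 + 10329*I*√6113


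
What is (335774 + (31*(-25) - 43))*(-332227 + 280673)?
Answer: -17268321624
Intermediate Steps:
(335774 + (31*(-25) - 43))*(-332227 + 280673) = (335774 + (-775 - 43))*(-51554) = (335774 - 818)*(-51554) = 334956*(-51554) = -17268321624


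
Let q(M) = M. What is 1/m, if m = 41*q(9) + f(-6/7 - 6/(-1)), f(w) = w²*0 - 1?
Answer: 1/368 ≈ 0.0027174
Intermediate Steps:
f(w) = -1 (f(w) = 0 - 1 = -1)
m = 368 (m = 41*9 - 1 = 369 - 1 = 368)
1/m = 1/368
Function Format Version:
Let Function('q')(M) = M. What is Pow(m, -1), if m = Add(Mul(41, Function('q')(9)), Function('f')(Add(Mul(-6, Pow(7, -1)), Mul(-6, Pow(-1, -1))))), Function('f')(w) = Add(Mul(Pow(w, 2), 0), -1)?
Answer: Rational(1, 368) ≈ 0.0027174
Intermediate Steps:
Function('f')(w) = -1 (Function('f')(w) = Add(0, -1) = -1)
m = 368 (m = Add(Mul(41, 9), -1) = Add(369, -1) = 368)
Pow(m, -1) = Pow(368, -1) = Rational(1, 368)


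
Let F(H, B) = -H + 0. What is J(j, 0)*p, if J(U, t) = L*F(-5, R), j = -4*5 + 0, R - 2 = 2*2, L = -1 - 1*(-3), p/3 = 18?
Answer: 540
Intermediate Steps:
p = 54 (p = 3*18 = 54)
L = 2 (L = -1 + 3 = 2)
R = 6 (R = 2 + 2*2 = 2 + 4 = 6)
j = -20 (j = -20 + 0 = -20)
F(H, B) = -H
J(U, t) = 10 (J(U, t) = 2*(-1*(-5)) = 2*5 = 10)
J(j, 0)*p = 10*54 = 540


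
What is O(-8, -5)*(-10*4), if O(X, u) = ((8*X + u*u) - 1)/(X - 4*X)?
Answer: 200/3 ≈ 66.667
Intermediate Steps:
O(X, u) = -(-1 + u² + 8*X)/(3*X) (O(X, u) = ((8*X + u²) - 1)/((-3*X)) = ((u² + 8*X) - 1)*(-1/(3*X)) = (-1 + u² + 8*X)*(-1/(3*X)) = -(-1 + u² + 8*X)/(3*X))
O(-8, -5)*(-10*4) = ((⅓)*(1 - 1*(-5)² - 8*(-8))/(-8))*(-10*4) = ((⅓)*(-⅛)*(1 - 1*25 + 64))*(-40) = ((⅓)*(-⅛)*(1 - 25 + 64))*(-40) = ((⅓)*(-⅛)*40)*(-40) = -5/3*(-40) = 200/3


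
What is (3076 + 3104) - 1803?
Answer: 4377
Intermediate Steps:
(3076 + 3104) - 1803 = 6180 - 1803 = 4377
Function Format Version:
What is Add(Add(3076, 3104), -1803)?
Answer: 4377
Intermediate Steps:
Add(Add(3076, 3104), -1803) = Add(6180, -1803) = 4377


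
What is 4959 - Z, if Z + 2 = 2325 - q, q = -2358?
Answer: 278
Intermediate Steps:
Z = 4681 (Z = -2 + (2325 - 1*(-2358)) = -2 + (2325 + 2358) = -2 + 4683 = 4681)
4959 - Z = 4959 - 1*4681 = 4959 - 4681 = 278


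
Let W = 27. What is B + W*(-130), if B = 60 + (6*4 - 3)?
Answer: -3429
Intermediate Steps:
B = 81 (B = 60 + (24 - 3) = 60 + 21 = 81)
B + W*(-130) = 81 + 27*(-130) = 81 - 3510 = -3429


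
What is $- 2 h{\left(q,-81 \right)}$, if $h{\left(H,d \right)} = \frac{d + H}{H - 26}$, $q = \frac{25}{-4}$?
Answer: $- \frac{698}{129} \approx -5.4109$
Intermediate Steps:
$q = - \frac{25}{4}$ ($q = 25 \left(- \frac{1}{4}\right) = - \frac{25}{4} \approx -6.25$)
$h{\left(H,d \right)} = \frac{H + d}{-26 + H}$
$- 2 h{\left(q,-81 \right)} = - 2 \frac{- \frac{25}{4} - 81}{-26 - \frac{25}{4}} = - 2 \frac{1}{- \frac{129}{4}} \left(- \frac{349}{4}\right) = - 2 \left(\left(- \frac{4}{129}\right) \left(- \frac{349}{4}\right)\right) = \left(-2\right) \frac{349}{129} = - \frac{698}{129}$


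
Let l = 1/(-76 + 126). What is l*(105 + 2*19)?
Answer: 143/50 ≈ 2.8600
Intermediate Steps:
l = 1/50 ≈ 0.020000
l*(105 + 2*19) = (105 + 2*19)/50 = (105 + 38)/50 = (1/50)*143 = 143/50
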